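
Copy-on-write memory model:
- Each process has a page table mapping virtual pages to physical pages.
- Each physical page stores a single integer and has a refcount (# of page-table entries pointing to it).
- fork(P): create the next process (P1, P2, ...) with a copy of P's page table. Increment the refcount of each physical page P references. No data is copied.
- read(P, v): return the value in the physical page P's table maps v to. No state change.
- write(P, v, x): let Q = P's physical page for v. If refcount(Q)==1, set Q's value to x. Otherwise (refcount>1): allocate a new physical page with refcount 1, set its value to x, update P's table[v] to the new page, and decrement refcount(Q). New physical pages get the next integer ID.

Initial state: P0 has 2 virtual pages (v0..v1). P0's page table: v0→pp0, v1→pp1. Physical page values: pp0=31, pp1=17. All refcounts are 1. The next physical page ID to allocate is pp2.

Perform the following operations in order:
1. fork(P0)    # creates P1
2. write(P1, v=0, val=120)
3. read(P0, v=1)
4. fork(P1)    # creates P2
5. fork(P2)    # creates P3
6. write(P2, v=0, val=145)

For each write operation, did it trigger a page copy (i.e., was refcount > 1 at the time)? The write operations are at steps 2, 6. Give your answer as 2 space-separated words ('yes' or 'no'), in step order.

Op 1: fork(P0) -> P1. 2 ppages; refcounts: pp0:2 pp1:2
Op 2: write(P1, v0, 120). refcount(pp0)=2>1 -> COPY to pp2. 3 ppages; refcounts: pp0:1 pp1:2 pp2:1
Op 3: read(P0, v1) -> 17. No state change.
Op 4: fork(P1) -> P2. 3 ppages; refcounts: pp0:1 pp1:3 pp2:2
Op 5: fork(P2) -> P3. 3 ppages; refcounts: pp0:1 pp1:4 pp2:3
Op 6: write(P2, v0, 145). refcount(pp2)=3>1 -> COPY to pp3. 4 ppages; refcounts: pp0:1 pp1:4 pp2:2 pp3:1

yes yes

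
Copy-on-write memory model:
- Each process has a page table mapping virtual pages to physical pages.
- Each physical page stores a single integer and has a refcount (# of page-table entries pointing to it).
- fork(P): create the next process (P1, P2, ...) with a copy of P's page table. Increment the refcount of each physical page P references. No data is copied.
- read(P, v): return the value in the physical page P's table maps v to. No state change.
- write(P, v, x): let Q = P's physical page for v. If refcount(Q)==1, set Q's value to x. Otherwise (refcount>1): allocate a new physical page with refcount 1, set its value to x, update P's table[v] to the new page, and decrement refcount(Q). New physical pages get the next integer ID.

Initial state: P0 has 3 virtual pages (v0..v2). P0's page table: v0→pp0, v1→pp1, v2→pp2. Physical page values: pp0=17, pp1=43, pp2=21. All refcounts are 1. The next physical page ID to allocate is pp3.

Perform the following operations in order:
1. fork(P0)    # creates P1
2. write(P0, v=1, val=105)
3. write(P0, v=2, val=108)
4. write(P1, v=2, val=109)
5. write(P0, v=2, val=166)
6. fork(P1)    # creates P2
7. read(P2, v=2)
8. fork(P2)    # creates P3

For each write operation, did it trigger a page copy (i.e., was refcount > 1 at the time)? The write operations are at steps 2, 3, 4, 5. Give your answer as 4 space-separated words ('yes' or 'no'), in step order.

Op 1: fork(P0) -> P1. 3 ppages; refcounts: pp0:2 pp1:2 pp2:2
Op 2: write(P0, v1, 105). refcount(pp1)=2>1 -> COPY to pp3. 4 ppages; refcounts: pp0:2 pp1:1 pp2:2 pp3:1
Op 3: write(P0, v2, 108). refcount(pp2)=2>1 -> COPY to pp4. 5 ppages; refcounts: pp0:2 pp1:1 pp2:1 pp3:1 pp4:1
Op 4: write(P1, v2, 109). refcount(pp2)=1 -> write in place. 5 ppages; refcounts: pp0:2 pp1:1 pp2:1 pp3:1 pp4:1
Op 5: write(P0, v2, 166). refcount(pp4)=1 -> write in place. 5 ppages; refcounts: pp0:2 pp1:1 pp2:1 pp3:1 pp4:1
Op 6: fork(P1) -> P2. 5 ppages; refcounts: pp0:3 pp1:2 pp2:2 pp3:1 pp4:1
Op 7: read(P2, v2) -> 109. No state change.
Op 8: fork(P2) -> P3. 5 ppages; refcounts: pp0:4 pp1:3 pp2:3 pp3:1 pp4:1

yes yes no no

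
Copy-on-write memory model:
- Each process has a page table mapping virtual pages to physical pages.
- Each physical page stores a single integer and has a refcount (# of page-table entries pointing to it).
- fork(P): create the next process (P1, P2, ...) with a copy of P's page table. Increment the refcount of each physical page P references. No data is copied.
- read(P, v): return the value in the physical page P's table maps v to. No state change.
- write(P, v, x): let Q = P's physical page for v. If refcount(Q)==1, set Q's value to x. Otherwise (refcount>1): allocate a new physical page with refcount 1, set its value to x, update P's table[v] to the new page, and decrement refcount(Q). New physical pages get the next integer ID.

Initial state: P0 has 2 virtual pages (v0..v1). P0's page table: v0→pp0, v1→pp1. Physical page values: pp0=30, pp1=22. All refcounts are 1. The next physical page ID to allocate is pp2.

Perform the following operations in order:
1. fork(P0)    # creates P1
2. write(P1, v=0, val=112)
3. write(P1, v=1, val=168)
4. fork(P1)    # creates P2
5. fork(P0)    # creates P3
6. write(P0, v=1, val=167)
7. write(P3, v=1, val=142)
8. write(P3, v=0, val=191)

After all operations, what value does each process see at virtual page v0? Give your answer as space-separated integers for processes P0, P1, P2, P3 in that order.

Op 1: fork(P0) -> P1. 2 ppages; refcounts: pp0:2 pp1:2
Op 2: write(P1, v0, 112). refcount(pp0)=2>1 -> COPY to pp2. 3 ppages; refcounts: pp0:1 pp1:2 pp2:1
Op 3: write(P1, v1, 168). refcount(pp1)=2>1 -> COPY to pp3. 4 ppages; refcounts: pp0:1 pp1:1 pp2:1 pp3:1
Op 4: fork(P1) -> P2. 4 ppages; refcounts: pp0:1 pp1:1 pp2:2 pp3:2
Op 5: fork(P0) -> P3. 4 ppages; refcounts: pp0:2 pp1:2 pp2:2 pp3:2
Op 6: write(P0, v1, 167). refcount(pp1)=2>1 -> COPY to pp4. 5 ppages; refcounts: pp0:2 pp1:1 pp2:2 pp3:2 pp4:1
Op 7: write(P3, v1, 142). refcount(pp1)=1 -> write in place. 5 ppages; refcounts: pp0:2 pp1:1 pp2:2 pp3:2 pp4:1
Op 8: write(P3, v0, 191). refcount(pp0)=2>1 -> COPY to pp5. 6 ppages; refcounts: pp0:1 pp1:1 pp2:2 pp3:2 pp4:1 pp5:1
P0: v0 -> pp0 = 30
P1: v0 -> pp2 = 112
P2: v0 -> pp2 = 112
P3: v0 -> pp5 = 191

Answer: 30 112 112 191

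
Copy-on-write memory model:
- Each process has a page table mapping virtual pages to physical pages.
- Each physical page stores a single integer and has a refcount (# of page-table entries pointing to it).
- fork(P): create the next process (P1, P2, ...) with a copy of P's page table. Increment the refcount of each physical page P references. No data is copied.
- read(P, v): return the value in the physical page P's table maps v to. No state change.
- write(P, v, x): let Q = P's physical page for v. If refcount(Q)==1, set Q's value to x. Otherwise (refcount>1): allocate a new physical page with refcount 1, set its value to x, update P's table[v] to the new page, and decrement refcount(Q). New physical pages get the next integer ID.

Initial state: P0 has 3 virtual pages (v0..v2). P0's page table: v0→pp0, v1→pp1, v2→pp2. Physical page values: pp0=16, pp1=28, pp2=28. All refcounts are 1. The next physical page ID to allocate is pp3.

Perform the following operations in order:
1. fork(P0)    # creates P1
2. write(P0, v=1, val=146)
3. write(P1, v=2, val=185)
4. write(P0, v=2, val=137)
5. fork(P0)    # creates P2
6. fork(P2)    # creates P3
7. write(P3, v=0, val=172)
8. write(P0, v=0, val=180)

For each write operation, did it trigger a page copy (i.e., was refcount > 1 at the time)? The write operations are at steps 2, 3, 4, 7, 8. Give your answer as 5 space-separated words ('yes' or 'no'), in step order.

Op 1: fork(P0) -> P1. 3 ppages; refcounts: pp0:2 pp1:2 pp2:2
Op 2: write(P0, v1, 146). refcount(pp1)=2>1 -> COPY to pp3. 4 ppages; refcounts: pp0:2 pp1:1 pp2:2 pp3:1
Op 3: write(P1, v2, 185). refcount(pp2)=2>1 -> COPY to pp4. 5 ppages; refcounts: pp0:2 pp1:1 pp2:1 pp3:1 pp4:1
Op 4: write(P0, v2, 137). refcount(pp2)=1 -> write in place. 5 ppages; refcounts: pp0:2 pp1:1 pp2:1 pp3:1 pp4:1
Op 5: fork(P0) -> P2. 5 ppages; refcounts: pp0:3 pp1:1 pp2:2 pp3:2 pp4:1
Op 6: fork(P2) -> P3. 5 ppages; refcounts: pp0:4 pp1:1 pp2:3 pp3:3 pp4:1
Op 7: write(P3, v0, 172). refcount(pp0)=4>1 -> COPY to pp5. 6 ppages; refcounts: pp0:3 pp1:1 pp2:3 pp3:3 pp4:1 pp5:1
Op 8: write(P0, v0, 180). refcount(pp0)=3>1 -> COPY to pp6. 7 ppages; refcounts: pp0:2 pp1:1 pp2:3 pp3:3 pp4:1 pp5:1 pp6:1

yes yes no yes yes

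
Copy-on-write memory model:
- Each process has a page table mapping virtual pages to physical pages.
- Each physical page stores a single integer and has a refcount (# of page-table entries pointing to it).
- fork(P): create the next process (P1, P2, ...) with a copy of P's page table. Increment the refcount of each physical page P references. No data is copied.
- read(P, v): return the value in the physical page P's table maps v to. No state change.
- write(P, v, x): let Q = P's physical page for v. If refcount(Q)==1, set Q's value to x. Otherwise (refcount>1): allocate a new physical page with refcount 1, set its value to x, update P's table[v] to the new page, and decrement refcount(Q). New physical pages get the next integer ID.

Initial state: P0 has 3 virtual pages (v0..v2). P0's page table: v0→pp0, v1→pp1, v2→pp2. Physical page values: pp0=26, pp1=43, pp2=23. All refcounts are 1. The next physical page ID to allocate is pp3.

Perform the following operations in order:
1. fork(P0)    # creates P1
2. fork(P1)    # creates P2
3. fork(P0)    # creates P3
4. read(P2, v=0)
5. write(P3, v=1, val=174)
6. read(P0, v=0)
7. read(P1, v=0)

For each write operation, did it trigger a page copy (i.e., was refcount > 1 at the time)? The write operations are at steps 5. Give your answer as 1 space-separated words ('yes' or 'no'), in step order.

Op 1: fork(P0) -> P1. 3 ppages; refcounts: pp0:2 pp1:2 pp2:2
Op 2: fork(P1) -> P2. 3 ppages; refcounts: pp0:3 pp1:3 pp2:3
Op 3: fork(P0) -> P3. 3 ppages; refcounts: pp0:4 pp1:4 pp2:4
Op 4: read(P2, v0) -> 26. No state change.
Op 5: write(P3, v1, 174). refcount(pp1)=4>1 -> COPY to pp3. 4 ppages; refcounts: pp0:4 pp1:3 pp2:4 pp3:1
Op 6: read(P0, v0) -> 26. No state change.
Op 7: read(P1, v0) -> 26. No state change.

yes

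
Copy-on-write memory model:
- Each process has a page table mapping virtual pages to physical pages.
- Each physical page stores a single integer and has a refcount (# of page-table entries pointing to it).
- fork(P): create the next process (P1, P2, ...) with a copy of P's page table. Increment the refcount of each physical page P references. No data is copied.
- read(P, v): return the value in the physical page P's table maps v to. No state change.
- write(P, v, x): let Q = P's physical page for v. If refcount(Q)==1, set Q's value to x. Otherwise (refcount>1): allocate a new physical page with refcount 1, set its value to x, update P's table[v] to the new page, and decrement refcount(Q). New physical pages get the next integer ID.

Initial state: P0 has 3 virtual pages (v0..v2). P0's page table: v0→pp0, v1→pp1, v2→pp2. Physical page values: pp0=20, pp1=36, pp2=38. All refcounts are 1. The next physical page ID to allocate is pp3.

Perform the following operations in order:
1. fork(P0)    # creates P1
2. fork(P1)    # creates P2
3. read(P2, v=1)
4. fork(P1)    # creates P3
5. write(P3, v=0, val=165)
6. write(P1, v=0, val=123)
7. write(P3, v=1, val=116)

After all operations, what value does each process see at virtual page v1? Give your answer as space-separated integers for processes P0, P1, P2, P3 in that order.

Op 1: fork(P0) -> P1. 3 ppages; refcounts: pp0:2 pp1:2 pp2:2
Op 2: fork(P1) -> P2. 3 ppages; refcounts: pp0:3 pp1:3 pp2:3
Op 3: read(P2, v1) -> 36. No state change.
Op 4: fork(P1) -> P3. 3 ppages; refcounts: pp0:4 pp1:4 pp2:4
Op 5: write(P3, v0, 165). refcount(pp0)=4>1 -> COPY to pp3. 4 ppages; refcounts: pp0:3 pp1:4 pp2:4 pp3:1
Op 6: write(P1, v0, 123). refcount(pp0)=3>1 -> COPY to pp4. 5 ppages; refcounts: pp0:2 pp1:4 pp2:4 pp3:1 pp4:1
Op 7: write(P3, v1, 116). refcount(pp1)=4>1 -> COPY to pp5. 6 ppages; refcounts: pp0:2 pp1:3 pp2:4 pp3:1 pp4:1 pp5:1
P0: v1 -> pp1 = 36
P1: v1 -> pp1 = 36
P2: v1 -> pp1 = 36
P3: v1 -> pp5 = 116

Answer: 36 36 36 116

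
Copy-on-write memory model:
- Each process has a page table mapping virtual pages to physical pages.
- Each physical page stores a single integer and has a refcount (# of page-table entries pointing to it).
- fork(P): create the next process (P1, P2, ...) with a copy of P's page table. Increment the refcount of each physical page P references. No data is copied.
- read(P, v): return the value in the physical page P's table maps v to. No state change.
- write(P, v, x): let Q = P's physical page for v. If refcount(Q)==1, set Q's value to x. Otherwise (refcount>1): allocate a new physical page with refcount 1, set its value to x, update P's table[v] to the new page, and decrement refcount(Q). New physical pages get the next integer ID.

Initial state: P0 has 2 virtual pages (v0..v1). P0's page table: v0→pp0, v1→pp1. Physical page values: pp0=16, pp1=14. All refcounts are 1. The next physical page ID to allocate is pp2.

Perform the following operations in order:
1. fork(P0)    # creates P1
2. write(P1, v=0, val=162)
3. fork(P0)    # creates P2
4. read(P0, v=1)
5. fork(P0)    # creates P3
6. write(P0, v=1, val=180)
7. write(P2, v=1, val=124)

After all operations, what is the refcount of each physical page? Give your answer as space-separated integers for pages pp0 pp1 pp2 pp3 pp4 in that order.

Answer: 3 2 1 1 1

Derivation:
Op 1: fork(P0) -> P1. 2 ppages; refcounts: pp0:2 pp1:2
Op 2: write(P1, v0, 162). refcount(pp0)=2>1 -> COPY to pp2. 3 ppages; refcounts: pp0:1 pp1:2 pp2:1
Op 3: fork(P0) -> P2. 3 ppages; refcounts: pp0:2 pp1:3 pp2:1
Op 4: read(P0, v1) -> 14. No state change.
Op 5: fork(P0) -> P3. 3 ppages; refcounts: pp0:3 pp1:4 pp2:1
Op 6: write(P0, v1, 180). refcount(pp1)=4>1 -> COPY to pp3. 4 ppages; refcounts: pp0:3 pp1:3 pp2:1 pp3:1
Op 7: write(P2, v1, 124). refcount(pp1)=3>1 -> COPY to pp4. 5 ppages; refcounts: pp0:3 pp1:2 pp2:1 pp3:1 pp4:1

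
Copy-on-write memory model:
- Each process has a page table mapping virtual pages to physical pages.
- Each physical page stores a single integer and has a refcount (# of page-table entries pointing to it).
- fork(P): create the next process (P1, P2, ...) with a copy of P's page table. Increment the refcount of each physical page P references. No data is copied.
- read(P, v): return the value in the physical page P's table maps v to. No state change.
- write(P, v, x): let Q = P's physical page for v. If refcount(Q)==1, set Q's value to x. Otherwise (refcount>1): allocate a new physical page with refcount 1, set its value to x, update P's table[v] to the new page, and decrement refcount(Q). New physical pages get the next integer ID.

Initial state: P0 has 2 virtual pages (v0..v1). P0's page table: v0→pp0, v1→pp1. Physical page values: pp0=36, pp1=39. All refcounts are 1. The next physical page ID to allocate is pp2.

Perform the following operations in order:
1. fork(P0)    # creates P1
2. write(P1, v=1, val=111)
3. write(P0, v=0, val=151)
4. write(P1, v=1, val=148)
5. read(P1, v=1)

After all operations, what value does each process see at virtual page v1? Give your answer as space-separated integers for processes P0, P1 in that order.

Answer: 39 148

Derivation:
Op 1: fork(P0) -> P1. 2 ppages; refcounts: pp0:2 pp1:2
Op 2: write(P1, v1, 111). refcount(pp1)=2>1 -> COPY to pp2. 3 ppages; refcounts: pp0:2 pp1:1 pp2:1
Op 3: write(P0, v0, 151). refcount(pp0)=2>1 -> COPY to pp3. 4 ppages; refcounts: pp0:1 pp1:1 pp2:1 pp3:1
Op 4: write(P1, v1, 148). refcount(pp2)=1 -> write in place. 4 ppages; refcounts: pp0:1 pp1:1 pp2:1 pp3:1
Op 5: read(P1, v1) -> 148. No state change.
P0: v1 -> pp1 = 39
P1: v1 -> pp2 = 148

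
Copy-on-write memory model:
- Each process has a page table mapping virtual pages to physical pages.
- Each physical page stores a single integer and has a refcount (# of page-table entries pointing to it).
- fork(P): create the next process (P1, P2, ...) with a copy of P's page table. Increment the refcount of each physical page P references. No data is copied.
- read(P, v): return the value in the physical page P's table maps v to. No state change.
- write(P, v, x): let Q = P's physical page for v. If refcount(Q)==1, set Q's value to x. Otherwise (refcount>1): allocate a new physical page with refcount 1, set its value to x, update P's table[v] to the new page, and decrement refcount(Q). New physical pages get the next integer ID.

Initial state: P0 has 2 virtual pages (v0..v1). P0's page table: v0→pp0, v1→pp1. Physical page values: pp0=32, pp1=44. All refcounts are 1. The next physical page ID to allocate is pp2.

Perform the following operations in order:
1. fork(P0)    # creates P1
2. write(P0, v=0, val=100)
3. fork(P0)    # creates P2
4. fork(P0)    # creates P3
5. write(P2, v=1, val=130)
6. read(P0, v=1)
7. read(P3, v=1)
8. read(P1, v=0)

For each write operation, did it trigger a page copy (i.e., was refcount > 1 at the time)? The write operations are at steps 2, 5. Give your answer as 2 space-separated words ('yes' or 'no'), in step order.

Op 1: fork(P0) -> P1. 2 ppages; refcounts: pp0:2 pp1:2
Op 2: write(P0, v0, 100). refcount(pp0)=2>1 -> COPY to pp2. 3 ppages; refcounts: pp0:1 pp1:2 pp2:1
Op 3: fork(P0) -> P2. 3 ppages; refcounts: pp0:1 pp1:3 pp2:2
Op 4: fork(P0) -> P3. 3 ppages; refcounts: pp0:1 pp1:4 pp2:3
Op 5: write(P2, v1, 130). refcount(pp1)=4>1 -> COPY to pp3. 4 ppages; refcounts: pp0:1 pp1:3 pp2:3 pp3:1
Op 6: read(P0, v1) -> 44. No state change.
Op 7: read(P3, v1) -> 44. No state change.
Op 8: read(P1, v0) -> 32. No state change.

yes yes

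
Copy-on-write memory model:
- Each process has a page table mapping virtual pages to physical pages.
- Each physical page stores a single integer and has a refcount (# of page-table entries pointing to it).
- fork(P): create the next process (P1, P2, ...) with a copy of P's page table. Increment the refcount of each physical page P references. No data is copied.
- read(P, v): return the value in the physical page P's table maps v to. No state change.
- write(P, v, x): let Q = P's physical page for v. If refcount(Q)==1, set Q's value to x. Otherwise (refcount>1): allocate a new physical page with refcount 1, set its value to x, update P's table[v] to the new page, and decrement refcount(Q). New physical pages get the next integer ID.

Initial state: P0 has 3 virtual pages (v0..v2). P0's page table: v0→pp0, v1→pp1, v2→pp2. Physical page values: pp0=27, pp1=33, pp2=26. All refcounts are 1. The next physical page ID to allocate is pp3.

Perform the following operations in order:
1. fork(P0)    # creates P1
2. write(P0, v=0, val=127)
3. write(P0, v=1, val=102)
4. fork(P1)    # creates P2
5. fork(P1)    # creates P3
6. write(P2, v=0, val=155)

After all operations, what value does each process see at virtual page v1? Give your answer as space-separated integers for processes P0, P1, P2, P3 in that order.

Answer: 102 33 33 33

Derivation:
Op 1: fork(P0) -> P1. 3 ppages; refcounts: pp0:2 pp1:2 pp2:2
Op 2: write(P0, v0, 127). refcount(pp0)=2>1 -> COPY to pp3. 4 ppages; refcounts: pp0:1 pp1:2 pp2:2 pp3:1
Op 3: write(P0, v1, 102). refcount(pp1)=2>1 -> COPY to pp4. 5 ppages; refcounts: pp0:1 pp1:1 pp2:2 pp3:1 pp4:1
Op 4: fork(P1) -> P2. 5 ppages; refcounts: pp0:2 pp1:2 pp2:3 pp3:1 pp4:1
Op 5: fork(P1) -> P3. 5 ppages; refcounts: pp0:3 pp1:3 pp2:4 pp3:1 pp4:1
Op 6: write(P2, v0, 155). refcount(pp0)=3>1 -> COPY to pp5. 6 ppages; refcounts: pp0:2 pp1:3 pp2:4 pp3:1 pp4:1 pp5:1
P0: v1 -> pp4 = 102
P1: v1 -> pp1 = 33
P2: v1 -> pp1 = 33
P3: v1 -> pp1 = 33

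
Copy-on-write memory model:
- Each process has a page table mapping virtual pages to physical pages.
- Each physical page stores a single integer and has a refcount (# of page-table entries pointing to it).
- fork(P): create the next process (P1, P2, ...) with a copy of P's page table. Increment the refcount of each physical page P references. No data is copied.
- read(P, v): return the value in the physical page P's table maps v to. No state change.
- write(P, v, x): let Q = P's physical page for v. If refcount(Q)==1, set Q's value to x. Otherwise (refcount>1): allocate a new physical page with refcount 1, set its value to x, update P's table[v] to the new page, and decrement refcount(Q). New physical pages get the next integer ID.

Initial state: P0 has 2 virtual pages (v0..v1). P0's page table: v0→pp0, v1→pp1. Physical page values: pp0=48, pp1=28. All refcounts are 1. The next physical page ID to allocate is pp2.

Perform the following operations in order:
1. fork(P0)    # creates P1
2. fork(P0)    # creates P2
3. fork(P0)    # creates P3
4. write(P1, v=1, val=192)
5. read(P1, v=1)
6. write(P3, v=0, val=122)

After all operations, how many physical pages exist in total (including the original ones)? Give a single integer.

Op 1: fork(P0) -> P1. 2 ppages; refcounts: pp0:2 pp1:2
Op 2: fork(P0) -> P2. 2 ppages; refcounts: pp0:3 pp1:3
Op 3: fork(P0) -> P3. 2 ppages; refcounts: pp0:4 pp1:4
Op 4: write(P1, v1, 192). refcount(pp1)=4>1 -> COPY to pp2. 3 ppages; refcounts: pp0:4 pp1:3 pp2:1
Op 5: read(P1, v1) -> 192. No state change.
Op 6: write(P3, v0, 122). refcount(pp0)=4>1 -> COPY to pp3. 4 ppages; refcounts: pp0:3 pp1:3 pp2:1 pp3:1

Answer: 4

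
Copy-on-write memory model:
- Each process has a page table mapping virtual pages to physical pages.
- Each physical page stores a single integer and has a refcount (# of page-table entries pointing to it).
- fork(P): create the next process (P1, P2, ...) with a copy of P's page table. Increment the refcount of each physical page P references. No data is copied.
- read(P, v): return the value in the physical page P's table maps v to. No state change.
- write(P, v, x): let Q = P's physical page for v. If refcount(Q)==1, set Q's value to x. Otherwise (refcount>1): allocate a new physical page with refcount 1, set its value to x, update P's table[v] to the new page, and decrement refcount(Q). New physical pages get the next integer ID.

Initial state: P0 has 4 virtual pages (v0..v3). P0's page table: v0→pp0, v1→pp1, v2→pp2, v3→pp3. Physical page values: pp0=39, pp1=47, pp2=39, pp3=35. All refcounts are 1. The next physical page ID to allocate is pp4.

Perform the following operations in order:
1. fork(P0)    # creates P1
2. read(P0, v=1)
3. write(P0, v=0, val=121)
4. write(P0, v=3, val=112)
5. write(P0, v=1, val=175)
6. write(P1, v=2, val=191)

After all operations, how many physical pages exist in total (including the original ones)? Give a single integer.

Answer: 8

Derivation:
Op 1: fork(P0) -> P1. 4 ppages; refcounts: pp0:2 pp1:2 pp2:2 pp3:2
Op 2: read(P0, v1) -> 47. No state change.
Op 3: write(P0, v0, 121). refcount(pp0)=2>1 -> COPY to pp4. 5 ppages; refcounts: pp0:1 pp1:2 pp2:2 pp3:2 pp4:1
Op 4: write(P0, v3, 112). refcount(pp3)=2>1 -> COPY to pp5. 6 ppages; refcounts: pp0:1 pp1:2 pp2:2 pp3:1 pp4:1 pp5:1
Op 5: write(P0, v1, 175). refcount(pp1)=2>1 -> COPY to pp6. 7 ppages; refcounts: pp0:1 pp1:1 pp2:2 pp3:1 pp4:1 pp5:1 pp6:1
Op 6: write(P1, v2, 191). refcount(pp2)=2>1 -> COPY to pp7. 8 ppages; refcounts: pp0:1 pp1:1 pp2:1 pp3:1 pp4:1 pp5:1 pp6:1 pp7:1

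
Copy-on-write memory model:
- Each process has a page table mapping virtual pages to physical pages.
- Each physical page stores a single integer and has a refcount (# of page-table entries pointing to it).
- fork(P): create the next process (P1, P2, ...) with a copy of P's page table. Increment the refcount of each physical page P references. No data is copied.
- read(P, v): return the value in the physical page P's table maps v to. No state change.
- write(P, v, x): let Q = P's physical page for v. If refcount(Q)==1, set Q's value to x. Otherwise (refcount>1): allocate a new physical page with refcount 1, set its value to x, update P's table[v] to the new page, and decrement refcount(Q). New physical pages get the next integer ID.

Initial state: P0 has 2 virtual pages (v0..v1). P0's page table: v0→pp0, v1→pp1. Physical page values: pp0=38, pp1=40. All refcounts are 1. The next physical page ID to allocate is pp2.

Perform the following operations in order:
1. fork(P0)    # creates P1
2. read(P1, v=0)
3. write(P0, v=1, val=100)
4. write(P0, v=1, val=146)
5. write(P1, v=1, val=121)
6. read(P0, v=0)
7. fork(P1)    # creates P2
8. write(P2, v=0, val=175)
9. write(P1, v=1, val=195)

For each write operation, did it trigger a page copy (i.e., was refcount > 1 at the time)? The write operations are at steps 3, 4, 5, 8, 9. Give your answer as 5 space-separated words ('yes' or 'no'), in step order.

Op 1: fork(P0) -> P1. 2 ppages; refcounts: pp0:2 pp1:2
Op 2: read(P1, v0) -> 38. No state change.
Op 3: write(P0, v1, 100). refcount(pp1)=2>1 -> COPY to pp2. 3 ppages; refcounts: pp0:2 pp1:1 pp2:1
Op 4: write(P0, v1, 146). refcount(pp2)=1 -> write in place. 3 ppages; refcounts: pp0:2 pp1:1 pp2:1
Op 5: write(P1, v1, 121). refcount(pp1)=1 -> write in place. 3 ppages; refcounts: pp0:2 pp1:1 pp2:1
Op 6: read(P0, v0) -> 38. No state change.
Op 7: fork(P1) -> P2. 3 ppages; refcounts: pp0:3 pp1:2 pp2:1
Op 8: write(P2, v0, 175). refcount(pp0)=3>1 -> COPY to pp3. 4 ppages; refcounts: pp0:2 pp1:2 pp2:1 pp3:1
Op 9: write(P1, v1, 195). refcount(pp1)=2>1 -> COPY to pp4. 5 ppages; refcounts: pp0:2 pp1:1 pp2:1 pp3:1 pp4:1

yes no no yes yes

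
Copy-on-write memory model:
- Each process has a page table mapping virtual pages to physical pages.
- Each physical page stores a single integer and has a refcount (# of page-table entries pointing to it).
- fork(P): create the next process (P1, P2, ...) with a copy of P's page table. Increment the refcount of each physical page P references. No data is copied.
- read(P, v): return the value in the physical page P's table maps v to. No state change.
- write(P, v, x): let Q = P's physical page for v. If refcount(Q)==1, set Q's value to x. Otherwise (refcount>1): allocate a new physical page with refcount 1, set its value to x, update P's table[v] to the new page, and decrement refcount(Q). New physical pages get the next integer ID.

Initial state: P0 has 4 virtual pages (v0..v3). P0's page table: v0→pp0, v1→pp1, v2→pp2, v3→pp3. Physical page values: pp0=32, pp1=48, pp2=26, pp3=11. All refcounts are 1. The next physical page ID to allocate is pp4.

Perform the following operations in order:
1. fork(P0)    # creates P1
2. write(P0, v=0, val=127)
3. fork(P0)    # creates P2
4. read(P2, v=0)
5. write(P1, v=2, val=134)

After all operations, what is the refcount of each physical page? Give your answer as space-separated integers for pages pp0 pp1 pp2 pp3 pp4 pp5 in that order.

Op 1: fork(P0) -> P1. 4 ppages; refcounts: pp0:2 pp1:2 pp2:2 pp3:2
Op 2: write(P0, v0, 127). refcount(pp0)=2>1 -> COPY to pp4. 5 ppages; refcounts: pp0:1 pp1:2 pp2:2 pp3:2 pp4:1
Op 3: fork(P0) -> P2. 5 ppages; refcounts: pp0:1 pp1:3 pp2:3 pp3:3 pp4:2
Op 4: read(P2, v0) -> 127. No state change.
Op 5: write(P1, v2, 134). refcount(pp2)=3>1 -> COPY to pp5. 6 ppages; refcounts: pp0:1 pp1:3 pp2:2 pp3:3 pp4:2 pp5:1

Answer: 1 3 2 3 2 1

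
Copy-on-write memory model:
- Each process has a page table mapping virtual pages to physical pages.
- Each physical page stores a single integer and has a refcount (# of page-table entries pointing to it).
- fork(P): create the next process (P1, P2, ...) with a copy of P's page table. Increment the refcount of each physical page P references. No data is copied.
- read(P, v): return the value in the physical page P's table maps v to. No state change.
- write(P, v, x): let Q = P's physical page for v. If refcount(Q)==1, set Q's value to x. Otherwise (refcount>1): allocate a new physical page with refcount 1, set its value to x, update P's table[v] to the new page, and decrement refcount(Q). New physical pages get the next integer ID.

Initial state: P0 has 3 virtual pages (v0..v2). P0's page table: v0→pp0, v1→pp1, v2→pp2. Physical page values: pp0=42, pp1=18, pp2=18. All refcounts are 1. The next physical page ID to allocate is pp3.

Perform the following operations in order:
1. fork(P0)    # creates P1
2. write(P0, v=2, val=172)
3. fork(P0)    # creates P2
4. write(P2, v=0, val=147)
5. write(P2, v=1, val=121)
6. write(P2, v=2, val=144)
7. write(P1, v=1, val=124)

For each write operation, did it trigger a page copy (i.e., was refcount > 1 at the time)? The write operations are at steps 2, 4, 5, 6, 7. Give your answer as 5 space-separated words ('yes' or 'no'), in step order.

Op 1: fork(P0) -> P1. 3 ppages; refcounts: pp0:2 pp1:2 pp2:2
Op 2: write(P0, v2, 172). refcount(pp2)=2>1 -> COPY to pp3. 4 ppages; refcounts: pp0:2 pp1:2 pp2:1 pp3:1
Op 3: fork(P0) -> P2. 4 ppages; refcounts: pp0:3 pp1:3 pp2:1 pp3:2
Op 4: write(P2, v0, 147). refcount(pp0)=3>1 -> COPY to pp4. 5 ppages; refcounts: pp0:2 pp1:3 pp2:1 pp3:2 pp4:1
Op 5: write(P2, v1, 121). refcount(pp1)=3>1 -> COPY to pp5. 6 ppages; refcounts: pp0:2 pp1:2 pp2:1 pp3:2 pp4:1 pp5:1
Op 6: write(P2, v2, 144). refcount(pp3)=2>1 -> COPY to pp6. 7 ppages; refcounts: pp0:2 pp1:2 pp2:1 pp3:1 pp4:1 pp5:1 pp6:1
Op 7: write(P1, v1, 124). refcount(pp1)=2>1 -> COPY to pp7. 8 ppages; refcounts: pp0:2 pp1:1 pp2:1 pp3:1 pp4:1 pp5:1 pp6:1 pp7:1

yes yes yes yes yes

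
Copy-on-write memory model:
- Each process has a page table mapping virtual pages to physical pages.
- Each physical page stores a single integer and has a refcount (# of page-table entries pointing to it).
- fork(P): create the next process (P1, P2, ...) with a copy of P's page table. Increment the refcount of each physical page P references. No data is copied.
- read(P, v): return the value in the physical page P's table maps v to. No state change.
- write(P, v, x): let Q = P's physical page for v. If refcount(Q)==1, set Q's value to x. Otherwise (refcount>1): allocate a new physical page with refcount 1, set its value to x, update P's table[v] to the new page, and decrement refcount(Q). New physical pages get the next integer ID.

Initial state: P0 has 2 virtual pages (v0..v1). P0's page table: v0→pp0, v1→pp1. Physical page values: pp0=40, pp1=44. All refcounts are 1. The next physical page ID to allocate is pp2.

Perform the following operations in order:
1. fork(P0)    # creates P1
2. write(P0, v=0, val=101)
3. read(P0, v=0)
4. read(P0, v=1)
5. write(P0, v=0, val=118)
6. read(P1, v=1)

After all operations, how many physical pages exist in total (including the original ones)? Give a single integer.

Answer: 3

Derivation:
Op 1: fork(P0) -> P1. 2 ppages; refcounts: pp0:2 pp1:2
Op 2: write(P0, v0, 101). refcount(pp0)=2>1 -> COPY to pp2. 3 ppages; refcounts: pp0:1 pp1:2 pp2:1
Op 3: read(P0, v0) -> 101. No state change.
Op 4: read(P0, v1) -> 44. No state change.
Op 5: write(P0, v0, 118). refcount(pp2)=1 -> write in place. 3 ppages; refcounts: pp0:1 pp1:2 pp2:1
Op 6: read(P1, v1) -> 44. No state change.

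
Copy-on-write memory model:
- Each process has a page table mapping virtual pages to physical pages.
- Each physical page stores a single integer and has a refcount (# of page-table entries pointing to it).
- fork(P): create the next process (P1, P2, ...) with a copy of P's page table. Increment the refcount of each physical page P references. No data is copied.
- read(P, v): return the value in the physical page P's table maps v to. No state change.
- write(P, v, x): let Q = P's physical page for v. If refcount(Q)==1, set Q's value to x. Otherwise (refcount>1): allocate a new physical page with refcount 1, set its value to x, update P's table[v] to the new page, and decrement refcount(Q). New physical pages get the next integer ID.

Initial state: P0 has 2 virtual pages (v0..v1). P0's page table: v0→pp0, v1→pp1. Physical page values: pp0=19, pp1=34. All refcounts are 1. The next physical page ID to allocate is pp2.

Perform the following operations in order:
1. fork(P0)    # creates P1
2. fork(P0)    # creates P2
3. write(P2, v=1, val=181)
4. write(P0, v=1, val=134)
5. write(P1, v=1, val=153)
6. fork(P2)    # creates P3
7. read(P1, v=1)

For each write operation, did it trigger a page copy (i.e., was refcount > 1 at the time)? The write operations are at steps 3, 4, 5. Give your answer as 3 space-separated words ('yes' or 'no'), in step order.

Op 1: fork(P0) -> P1. 2 ppages; refcounts: pp0:2 pp1:2
Op 2: fork(P0) -> P2. 2 ppages; refcounts: pp0:3 pp1:3
Op 3: write(P2, v1, 181). refcount(pp1)=3>1 -> COPY to pp2. 3 ppages; refcounts: pp0:3 pp1:2 pp2:1
Op 4: write(P0, v1, 134). refcount(pp1)=2>1 -> COPY to pp3. 4 ppages; refcounts: pp0:3 pp1:1 pp2:1 pp3:1
Op 5: write(P1, v1, 153). refcount(pp1)=1 -> write in place. 4 ppages; refcounts: pp0:3 pp1:1 pp2:1 pp3:1
Op 6: fork(P2) -> P3. 4 ppages; refcounts: pp0:4 pp1:1 pp2:2 pp3:1
Op 7: read(P1, v1) -> 153. No state change.

yes yes no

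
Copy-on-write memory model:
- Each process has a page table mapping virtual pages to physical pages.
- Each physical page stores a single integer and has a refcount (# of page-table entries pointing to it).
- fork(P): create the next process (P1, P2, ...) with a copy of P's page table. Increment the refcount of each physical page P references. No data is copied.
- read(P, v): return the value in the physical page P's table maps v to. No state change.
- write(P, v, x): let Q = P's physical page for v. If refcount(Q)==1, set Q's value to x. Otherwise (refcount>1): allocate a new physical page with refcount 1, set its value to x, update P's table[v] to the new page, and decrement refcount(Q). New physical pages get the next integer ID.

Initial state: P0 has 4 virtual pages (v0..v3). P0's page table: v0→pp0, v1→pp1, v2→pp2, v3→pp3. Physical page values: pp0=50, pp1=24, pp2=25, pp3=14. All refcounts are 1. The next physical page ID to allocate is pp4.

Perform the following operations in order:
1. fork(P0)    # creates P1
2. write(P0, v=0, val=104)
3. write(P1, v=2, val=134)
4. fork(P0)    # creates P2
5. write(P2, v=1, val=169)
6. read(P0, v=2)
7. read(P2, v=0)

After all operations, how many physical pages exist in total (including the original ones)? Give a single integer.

Op 1: fork(P0) -> P1. 4 ppages; refcounts: pp0:2 pp1:2 pp2:2 pp3:2
Op 2: write(P0, v0, 104). refcount(pp0)=2>1 -> COPY to pp4. 5 ppages; refcounts: pp0:1 pp1:2 pp2:2 pp3:2 pp4:1
Op 3: write(P1, v2, 134). refcount(pp2)=2>1 -> COPY to pp5. 6 ppages; refcounts: pp0:1 pp1:2 pp2:1 pp3:2 pp4:1 pp5:1
Op 4: fork(P0) -> P2. 6 ppages; refcounts: pp0:1 pp1:3 pp2:2 pp3:3 pp4:2 pp5:1
Op 5: write(P2, v1, 169). refcount(pp1)=3>1 -> COPY to pp6. 7 ppages; refcounts: pp0:1 pp1:2 pp2:2 pp3:3 pp4:2 pp5:1 pp6:1
Op 6: read(P0, v2) -> 25. No state change.
Op 7: read(P2, v0) -> 104. No state change.

Answer: 7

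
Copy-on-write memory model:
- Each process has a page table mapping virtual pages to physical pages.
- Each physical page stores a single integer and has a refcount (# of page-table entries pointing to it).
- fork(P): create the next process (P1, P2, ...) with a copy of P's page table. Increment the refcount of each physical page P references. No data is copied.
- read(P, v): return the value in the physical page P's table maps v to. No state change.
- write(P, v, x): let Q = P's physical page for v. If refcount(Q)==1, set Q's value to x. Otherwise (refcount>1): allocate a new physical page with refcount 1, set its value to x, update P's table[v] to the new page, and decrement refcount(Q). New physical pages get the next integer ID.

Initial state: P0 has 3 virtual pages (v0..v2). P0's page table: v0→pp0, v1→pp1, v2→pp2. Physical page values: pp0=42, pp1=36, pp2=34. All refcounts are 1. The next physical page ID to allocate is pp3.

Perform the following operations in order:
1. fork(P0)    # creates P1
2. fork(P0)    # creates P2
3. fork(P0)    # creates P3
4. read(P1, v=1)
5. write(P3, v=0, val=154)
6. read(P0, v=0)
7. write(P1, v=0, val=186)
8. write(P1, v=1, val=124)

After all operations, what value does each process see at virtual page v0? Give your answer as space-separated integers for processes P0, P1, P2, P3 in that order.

Answer: 42 186 42 154

Derivation:
Op 1: fork(P0) -> P1. 3 ppages; refcounts: pp0:2 pp1:2 pp2:2
Op 2: fork(P0) -> P2. 3 ppages; refcounts: pp0:3 pp1:3 pp2:3
Op 3: fork(P0) -> P3. 3 ppages; refcounts: pp0:4 pp1:4 pp2:4
Op 4: read(P1, v1) -> 36. No state change.
Op 5: write(P3, v0, 154). refcount(pp0)=4>1 -> COPY to pp3. 4 ppages; refcounts: pp0:3 pp1:4 pp2:4 pp3:1
Op 6: read(P0, v0) -> 42. No state change.
Op 7: write(P1, v0, 186). refcount(pp0)=3>1 -> COPY to pp4. 5 ppages; refcounts: pp0:2 pp1:4 pp2:4 pp3:1 pp4:1
Op 8: write(P1, v1, 124). refcount(pp1)=4>1 -> COPY to pp5. 6 ppages; refcounts: pp0:2 pp1:3 pp2:4 pp3:1 pp4:1 pp5:1
P0: v0 -> pp0 = 42
P1: v0 -> pp4 = 186
P2: v0 -> pp0 = 42
P3: v0 -> pp3 = 154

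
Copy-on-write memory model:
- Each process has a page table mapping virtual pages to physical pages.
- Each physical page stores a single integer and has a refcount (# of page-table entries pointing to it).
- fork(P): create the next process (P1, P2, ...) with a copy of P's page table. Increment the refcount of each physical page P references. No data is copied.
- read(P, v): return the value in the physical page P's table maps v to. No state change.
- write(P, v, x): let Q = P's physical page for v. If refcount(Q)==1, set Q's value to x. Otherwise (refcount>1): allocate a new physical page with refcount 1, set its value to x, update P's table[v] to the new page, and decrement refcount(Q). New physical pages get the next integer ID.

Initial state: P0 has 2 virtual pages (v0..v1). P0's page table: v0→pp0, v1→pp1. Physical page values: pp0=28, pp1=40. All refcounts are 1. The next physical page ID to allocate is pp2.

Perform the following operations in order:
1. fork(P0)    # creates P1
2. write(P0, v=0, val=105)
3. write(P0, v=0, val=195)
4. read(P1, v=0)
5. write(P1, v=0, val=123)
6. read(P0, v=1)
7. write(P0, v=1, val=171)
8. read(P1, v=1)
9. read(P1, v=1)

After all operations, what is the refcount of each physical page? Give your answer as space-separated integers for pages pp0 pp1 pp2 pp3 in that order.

Answer: 1 1 1 1

Derivation:
Op 1: fork(P0) -> P1. 2 ppages; refcounts: pp0:2 pp1:2
Op 2: write(P0, v0, 105). refcount(pp0)=2>1 -> COPY to pp2. 3 ppages; refcounts: pp0:1 pp1:2 pp2:1
Op 3: write(P0, v0, 195). refcount(pp2)=1 -> write in place. 3 ppages; refcounts: pp0:1 pp1:2 pp2:1
Op 4: read(P1, v0) -> 28. No state change.
Op 5: write(P1, v0, 123). refcount(pp0)=1 -> write in place. 3 ppages; refcounts: pp0:1 pp1:2 pp2:1
Op 6: read(P0, v1) -> 40. No state change.
Op 7: write(P0, v1, 171). refcount(pp1)=2>1 -> COPY to pp3. 4 ppages; refcounts: pp0:1 pp1:1 pp2:1 pp3:1
Op 8: read(P1, v1) -> 40. No state change.
Op 9: read(P1, v1) -> 40. No state change.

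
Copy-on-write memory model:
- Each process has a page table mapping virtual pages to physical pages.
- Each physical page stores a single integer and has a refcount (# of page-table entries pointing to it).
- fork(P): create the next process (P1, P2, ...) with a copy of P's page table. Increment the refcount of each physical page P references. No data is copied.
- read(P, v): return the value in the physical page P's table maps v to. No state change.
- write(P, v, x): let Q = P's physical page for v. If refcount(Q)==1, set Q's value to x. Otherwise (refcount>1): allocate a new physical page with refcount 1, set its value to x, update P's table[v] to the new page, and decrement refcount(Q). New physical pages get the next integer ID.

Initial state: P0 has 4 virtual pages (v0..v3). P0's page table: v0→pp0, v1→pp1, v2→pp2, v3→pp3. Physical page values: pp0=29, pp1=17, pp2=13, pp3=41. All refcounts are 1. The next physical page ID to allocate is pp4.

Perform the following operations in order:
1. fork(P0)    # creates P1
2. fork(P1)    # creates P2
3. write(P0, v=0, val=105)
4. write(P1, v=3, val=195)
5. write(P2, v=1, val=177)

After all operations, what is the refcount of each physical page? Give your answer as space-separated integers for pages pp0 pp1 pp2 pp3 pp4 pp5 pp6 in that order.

Op 1: fork(P0) -> P1. 4 ppages; refcounts: pp0:2 pp1:2 pp2:2 pp3:2
Op 2: fork(P1) -> P2. 4 ppages; refcounts: pp0:3 pp1:3 pp2:3 pp3:3
Op 3: write(P0, v0, 105). refcount(pp0)=3>1 -> COPY to pp4. 5 ppages; refcounts: pp0:2 pp1:3 pp2:3 pp3:3 pp4:1
Op 4: write(P1, v3, 195). refcount(pp3)=3>1 -> COPY to pp5. 6 ppages; refcounts: pp0:2 pp1:3 pp2:3 pp3:2 pp4:1 pp5:1
Op 5: write(P2, v1, 177). refcount(pp1)=3>1 -> COPY to pp6. 7 ppages; refcounts: pp0:2 pp1:2 pp2:3 pp3:2 pp4:1 pp5:1 pp6:1

Answer: 2 2 3 2 1 1 1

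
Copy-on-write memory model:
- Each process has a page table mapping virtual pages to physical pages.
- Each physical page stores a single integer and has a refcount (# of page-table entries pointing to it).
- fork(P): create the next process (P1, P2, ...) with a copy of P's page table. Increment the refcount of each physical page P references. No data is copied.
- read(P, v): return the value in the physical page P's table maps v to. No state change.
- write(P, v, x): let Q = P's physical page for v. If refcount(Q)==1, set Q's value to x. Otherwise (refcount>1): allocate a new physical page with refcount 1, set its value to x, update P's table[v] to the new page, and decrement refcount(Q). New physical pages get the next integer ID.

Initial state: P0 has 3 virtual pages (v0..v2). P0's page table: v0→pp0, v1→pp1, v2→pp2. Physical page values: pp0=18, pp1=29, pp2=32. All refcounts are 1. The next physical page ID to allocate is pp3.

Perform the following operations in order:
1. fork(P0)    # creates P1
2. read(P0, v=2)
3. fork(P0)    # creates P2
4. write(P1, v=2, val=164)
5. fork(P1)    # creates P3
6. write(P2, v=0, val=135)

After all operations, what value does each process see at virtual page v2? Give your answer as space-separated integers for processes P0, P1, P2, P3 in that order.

Answer: 32 164 32 164

Derivation:
Op 1: fork(P0) -> P1. 3 ppages; refcounts: pp0:2 pp1:2 pp2:2
Op 2: read(P0, v2) -> 32. No state change.
Op 3: fork(P0) -> P2. 3 ppages; refcounts: pp0:3 pp1:3 pp2:3
Op 4: write(P1, v2, 164). refcount(pp2)=3>1 -> COPY to pp3. 4 ppages; refcounts: pp0:3 pp1:3 pp2:2 pp3:1
Op 5: fork(P1) -> P3. 4 ppages; refcounts: pp0:4 pp1:4 pp2:2 pp3:2
Op 6: write(P2, v0, 135). refcount(pp0)=4>1 -> COPY to pp4. 5 ppages; refcounts: pp0:3 pp1:4 pp2:2 pp3:2 pp4:1
P0: v2 -> pp2 = 32
P1: v2 -> pp3 = 164
P2: v2 -> pp2 = 32
P3: v2 -> pp3 = 164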